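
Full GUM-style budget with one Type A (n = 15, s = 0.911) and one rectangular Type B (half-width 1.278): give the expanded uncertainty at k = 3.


u_A = s / sqrt(n) = 0.911 / sqrt(15) = 0.23521919
u_B = half_width / sqrt(3) = 1.278 / sqrt(3) = 0.73785364
uc = sqrt(u_A^2 + u_B^2) = sqrt(0.23521919^2 + 0.73785364^2) = 0.77443919
U = k * uc = 3 * 0.77443919
U = 2.3233

2.3233


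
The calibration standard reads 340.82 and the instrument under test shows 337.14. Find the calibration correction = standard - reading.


Correction = standard - reading
= 340.82 - 337.14
= 3.6800

3.6800


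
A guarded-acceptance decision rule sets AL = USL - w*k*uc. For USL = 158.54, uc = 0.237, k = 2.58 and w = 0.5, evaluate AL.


U = k * uc = 2.58 * 0.237 = 0.61146
guard band g = w * U = 0.5 * 0.61146 = 0.30573
AL = USL - g = 158.54 - 0.30573
AL = 158.2343

158.2343


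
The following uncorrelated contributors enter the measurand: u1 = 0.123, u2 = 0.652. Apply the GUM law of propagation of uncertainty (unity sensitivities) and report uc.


uc = sqrt(0.123^2 + 0.652^2)
uc = sqrt(0.440233)
uc = 0.6635

0.6635


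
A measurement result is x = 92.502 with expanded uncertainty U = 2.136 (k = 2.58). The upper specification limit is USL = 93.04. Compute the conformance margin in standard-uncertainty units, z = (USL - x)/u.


u = U / k = 2.136 / 2.58 = 0.82790698
margin = |USL - x| = |93.04 - 92.502| = 0.538
z = margin / u = 0.538 / 0.82790698
z = 0.6498

0.6498


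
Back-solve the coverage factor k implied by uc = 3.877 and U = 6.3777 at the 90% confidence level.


k = U / uc
k = 6.3777 / 3.877
k = 1.645

1.645


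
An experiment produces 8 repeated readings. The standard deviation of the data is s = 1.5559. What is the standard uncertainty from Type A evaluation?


u_A = s / sqrt(n)
u_A = 1.5559 / sqrt(8)
u_A = 1.5559 / 2.8284271
u_A = 0.5501

0.5501


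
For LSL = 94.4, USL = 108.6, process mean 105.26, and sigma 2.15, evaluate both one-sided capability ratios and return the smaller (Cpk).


Cpu = (USL - mean) / (3*sigma) = (108.6 - 105.26) / (3*2.15) = 0.5178
Cpl = (mean - LSL) / (3*sigma) = (105.26 - 94.4) / (3*2.15) = 1.6837
Cpk = min(Cpu, Cpl) = 0.5178

0.5178


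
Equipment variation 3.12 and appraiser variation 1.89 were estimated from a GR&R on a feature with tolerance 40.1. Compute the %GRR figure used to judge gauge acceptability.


GRR = sqrt(EV^2 + AV^2) = sqrt(3.12^2 + 1.89^2) = 3.6478076
%GRR = GRR / tol * 100 = 3.6478076 / 40.1 * 100
%GRR = 9.0968

9.0968


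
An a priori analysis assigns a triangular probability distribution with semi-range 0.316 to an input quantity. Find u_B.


u_B = half_width / sqrt(6)
u_B = 0.316 / 2.4494897
u_B = 0.1290

0.1290


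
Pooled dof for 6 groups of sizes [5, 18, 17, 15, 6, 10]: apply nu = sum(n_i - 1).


nu = sum_i (n_i - 1)
nu = ((5 - 1) + (18 - 1) + (17 - 1) + (15 - 1) + (6 - 1) + (10 - 1))
nu = 4 + 17 + 16 + 14 + 5 + 9
nu = 65

65


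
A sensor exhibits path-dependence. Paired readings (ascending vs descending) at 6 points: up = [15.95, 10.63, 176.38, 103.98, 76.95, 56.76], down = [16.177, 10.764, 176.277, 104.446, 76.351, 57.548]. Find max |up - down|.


|15.95 - 16.177| = 0.2270
|10.63 - 10.764| = 0.1340
|176.38 - 176.277| = 0.1030
|103.98 - 104.446| = 0.4660
|76.95 - 76.351| = 0.5990
|56.76 - 57.548| = 0.7880
hysteresis = max(diffs) = 0.7880

0.7880


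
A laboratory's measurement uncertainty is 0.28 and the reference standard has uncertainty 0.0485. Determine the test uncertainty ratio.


TUR = u_lab / u_ref
= 0.28 / 0.0485
= 5.7732

5.7732


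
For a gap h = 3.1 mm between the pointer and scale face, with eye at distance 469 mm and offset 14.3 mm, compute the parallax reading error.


error = h * offset / d
= 3.1 * 14.3 / 469
= 0.0945

0.0945


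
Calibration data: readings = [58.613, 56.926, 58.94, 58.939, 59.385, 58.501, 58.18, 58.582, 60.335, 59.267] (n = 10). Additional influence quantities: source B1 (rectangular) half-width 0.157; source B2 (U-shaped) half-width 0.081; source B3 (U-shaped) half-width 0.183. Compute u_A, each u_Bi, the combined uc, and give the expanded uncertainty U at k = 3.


mean = (58.613 + 56.926 + 58.94 + 58.939 + 59.385 + 58.501 + 58.18 + 58.582 + 60.335 + 59.267) / 10 = 58.7668
s = sqrt(sum((x - mean)^2)/(n-1)) = 0.88271095
u_A = s / sqrt(n) = 0.88271095 / sqrt(10) = 0.27913771
u_B1 = 0.157 / sqrt(3) = 0.090643992
u_B2 = 0.081 / sqrt(2) = 0.057275649
u_B3 = 0.183 / sqrt(2) = 0.12940054
uc = sqrt(0.27913771^2 + 0.090643992^2 + 0.057275649^2 + 0.12940054^2) = 0.3258208
U = k * uc = 3 * 0.3258208
U = 0.9775

0.9775


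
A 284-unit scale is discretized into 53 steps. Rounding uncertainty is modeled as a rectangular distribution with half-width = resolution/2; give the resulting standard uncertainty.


resolution = range / divisions
resolution = 284 / 53 = 5.3584906
u_res = resolution / (2*sqrt(3))
u_res = 5.3584906 / 3.4641016
u_res = 1.5469

1.5469


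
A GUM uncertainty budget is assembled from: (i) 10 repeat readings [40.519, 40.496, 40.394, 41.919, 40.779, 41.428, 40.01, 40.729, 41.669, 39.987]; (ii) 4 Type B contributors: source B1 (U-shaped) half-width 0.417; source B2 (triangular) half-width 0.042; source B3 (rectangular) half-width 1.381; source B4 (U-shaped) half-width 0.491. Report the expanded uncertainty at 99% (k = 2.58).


mean = (40.519 + 40.496 + 40.394 + 41.919 + 40.779 + 41.428 + 40.01 + 40.729 + 41.669 + 39.987) / 10 = 40.793
s = sqrt(sum((x - mean)^2)/(n-1)) = 0.66899427
u_A = s / sqrt(n) = 0.66899427 / sqrt(10) = 0.21155456
u_B1 = 0.417 / sqrt(2) = 0.29486353
u_B2 = 0.042 / sqrt(6) = 0.017146428
u_B3 = 1.381 / sqrt(3) = 0.79732072
u_B4 = 0.491 / sqrt(2) = 0.34718943
uc = sqrt(0.21155456^2 + 0.29486353^2 + 0.017146428^2 + 0.79732072^2 + 0.34718943^2) = 0.94247263
U = k * uc = 2.58 * 0.94247263
U = 2.4316

2.4316


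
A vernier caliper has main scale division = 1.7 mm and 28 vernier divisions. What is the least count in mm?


LC = MSD / n_div
= 1.7 / 28
= 0.0607

0.0607


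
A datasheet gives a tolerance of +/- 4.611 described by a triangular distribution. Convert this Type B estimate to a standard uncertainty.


u_B = half_width / sqrt(6)
u_B = 4.611 / 2.4494897
u_B = 1.8824

1.8824


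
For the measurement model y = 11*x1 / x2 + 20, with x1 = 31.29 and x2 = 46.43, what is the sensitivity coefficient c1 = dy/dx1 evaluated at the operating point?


y = 11*x1 / x2 + 20
dy/dx1 = 11/x2
Evaluate at x2 = 46.43: c1 = 11 / 46.43
c1 = 0.2369

0.2369


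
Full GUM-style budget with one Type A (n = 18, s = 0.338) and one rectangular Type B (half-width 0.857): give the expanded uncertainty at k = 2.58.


u_A = s / sqrt(n) = 0.338 / sqrt(18) = 0.079667364
u_B = half_width / sqrt(3) = 0.857 / sqrt(3) = 0.49478918
uc = sqrt(u_A^2 + u_B^2) = sqrt(0.079667364^2 + 0.49478918^2) = 0.50116187
U = k * uc = 2.58 * 0.50116187
U = 1.2930

1.2930


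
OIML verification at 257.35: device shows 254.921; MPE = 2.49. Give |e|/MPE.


e = indication - reference = 254.921 - 257.35 = -2.4290
|e| = 2.4290
ratio = |e| / MPE = 2.4290 / 2.49
ratio = 0.9755

0.9755


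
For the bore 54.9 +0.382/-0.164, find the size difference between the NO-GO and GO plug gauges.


GO = nominal - lower_tol (smallest hole = maximum material condition)
GO = 54.9 - 0.164 = 54.736
NO-GO = nominal + upper_tol (largest hole = least material condition)
NO-GO = 54.9 + 0.382 = 55.282
spread = NO-GO - GO = 55.282 - 54.736 = 0.5460

0.5460


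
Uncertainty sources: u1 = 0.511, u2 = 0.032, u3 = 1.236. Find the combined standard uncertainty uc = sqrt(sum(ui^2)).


uc = sqrt(0.511^2 + 0.032^2 + 1.236^2)
uc = sqrt(1.789841)
uc = 1.3378

1.3378


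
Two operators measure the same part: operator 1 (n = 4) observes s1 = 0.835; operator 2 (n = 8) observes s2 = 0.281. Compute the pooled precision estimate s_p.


s_p = sqrt(((n1-1)*s1^2 + (n2-1)*s2^2) / (n1+n2-2))
numerator = (4-1)*0.835^2 + (8-1)*0.281^2 = 2.091675 + 0.552727 = 2.644402
denominator = 4 + 8 - 2 = 10
s_p^2 = 2.644402 / 10 = 0.2644402
s_p = sqrt(0.2644402) = 0.5142

0.5142


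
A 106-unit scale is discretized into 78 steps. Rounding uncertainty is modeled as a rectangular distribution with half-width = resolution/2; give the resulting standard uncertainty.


resolution = range / divisions
resolution = 106 / 78 = 1.3589744
u_res = resolution / (2*sqrt(3))
u_res = 1.3589744 / 3.4641016
u_res = 0.3923

0.3923


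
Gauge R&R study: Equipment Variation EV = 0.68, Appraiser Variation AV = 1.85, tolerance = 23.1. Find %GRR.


GRR = sqrt(EV^2 + AV^2) = sqrt(0.68^2 + 1.85^2) = 1.971015
%GRR = GRR / tol * 100 = 1.971015 / 23.1 * 100
%GRR = 8.5325

8.5325


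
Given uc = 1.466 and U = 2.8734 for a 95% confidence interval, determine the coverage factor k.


k = U / uc
k = 2.8734 / 1.466
k = 1.96

1.96


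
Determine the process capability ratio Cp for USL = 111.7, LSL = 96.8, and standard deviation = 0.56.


Cp = (USL - LSL) / (6 * sigma)
= (111.7 - 96.8) / (6 * 0.56)
= 14.9000 / 3.3600
= 4.4345

4.4345


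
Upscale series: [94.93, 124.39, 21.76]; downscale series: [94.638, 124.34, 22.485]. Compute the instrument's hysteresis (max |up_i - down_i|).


|94.93 - 94.638| = 0.2920
|124.39 - 124.34| = 0.0500
|21.76 - 22.485| = 0.7250
hysteresis = max(diffs) = 0.7250

0.7250


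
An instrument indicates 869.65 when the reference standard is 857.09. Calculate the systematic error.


Systematic error = measured - true
= 869.65 - 857.09
= 12.5600

12.5600


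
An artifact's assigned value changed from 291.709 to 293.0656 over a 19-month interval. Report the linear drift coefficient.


rate = (v2 - v1) / months
= (293.0656 - 291.709) / 19
= 1.3566 / 19
= 0.0714

0.0714


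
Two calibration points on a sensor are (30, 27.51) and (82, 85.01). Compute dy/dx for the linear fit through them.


slope = (y2 - y1) / (x2 - x1)
= (85.01 - 27.51) / (82 - 30)
= 57.5000 / 52
= 1.1058

1.1058


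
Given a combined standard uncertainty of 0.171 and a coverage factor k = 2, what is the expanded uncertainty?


U = k * uc
U = 2 * 0.171
U = 0.3420

0.3420


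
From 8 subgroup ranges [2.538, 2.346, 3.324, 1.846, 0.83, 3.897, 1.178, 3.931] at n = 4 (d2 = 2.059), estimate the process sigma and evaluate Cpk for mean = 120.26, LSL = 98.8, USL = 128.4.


R_bar = (2.538 + 2.346 + 3.324 + 1.846 + 0.83 + 3.897 + 1.178 + 3.931) / 8 = 2.48625
sigma = R_bar / d2 = 2.48625 / 2.059 = 1.2075036
Cp = (USL - LSL)/(6*sigma) = (128.4 - 98.8)/(6*1.2075036) = 4.0856
Cpu = (128.4 - 120.26)/(3*1.2075036) = 2.2471
Cpl = (120.26 - 98.8)/(3*1.2075036) = 5.9241
Cpk = min(Cpu, Cpl) = 2.2471

2.2471


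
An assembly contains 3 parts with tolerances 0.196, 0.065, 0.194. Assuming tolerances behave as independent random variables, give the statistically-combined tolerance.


RSS = sqrt(0.196^2 + 0.065^2 + 0.194^2)
= sqrt(0.080277)
= 0.2833

0.2833


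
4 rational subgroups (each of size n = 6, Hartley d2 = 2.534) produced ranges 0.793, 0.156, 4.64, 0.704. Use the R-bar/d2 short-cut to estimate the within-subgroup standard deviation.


R_bar = (0.793 + 0.156 + 4.64 + 0.704) / 4
R_bar = 6.293 / 4 = 1.57325
sigma_hat = R_bar / d2 = 1.57325 / 2.534 = 0.6209

0.6209


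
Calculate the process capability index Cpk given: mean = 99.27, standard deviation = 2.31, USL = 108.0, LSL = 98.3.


Cpu = (USL - mean) / (3*sigma) = (108.0 - 99.27) / (3*2.31) = 1.2597
Cpl = (mean - LSL) / (3*sigma) = (99.27 - 98.3) / (3*2.31) = 0.1400
Cpk = min(Cpu, Cpl) = 0.1400

0.1400


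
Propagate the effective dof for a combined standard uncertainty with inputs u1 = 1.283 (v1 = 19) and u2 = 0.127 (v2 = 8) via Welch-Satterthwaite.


uc = sqrt(u1^2 + u2^2) = sqrt(1.283^2 + 0.127^2) = 1.2892703
v_eff = uc^4 / (u1^4/v1 + u2^4/v2)
= 1.2892703^4 / (1.283^4/19 + 0.127^4/8)
= 2.7629684 / 0.14264352
v_eff = 19.3697

19.3697


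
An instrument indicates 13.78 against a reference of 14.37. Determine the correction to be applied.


Correction = standard - reading
= 14.37 - 13.78
= 0.5900

0.5900


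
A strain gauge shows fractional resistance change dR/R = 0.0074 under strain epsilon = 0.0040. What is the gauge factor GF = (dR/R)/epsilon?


GF = (dR/R) / epsilon
= 0.0074 / 0.0040
= 1.8500

1.8500


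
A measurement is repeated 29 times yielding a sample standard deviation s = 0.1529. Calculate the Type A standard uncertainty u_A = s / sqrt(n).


u_A = s / sqrt(n)
u_A = 0.1529 / sqrt(29)
u_A = 0.1529 / 5.3851648
u_A = 0.0284

0.0284


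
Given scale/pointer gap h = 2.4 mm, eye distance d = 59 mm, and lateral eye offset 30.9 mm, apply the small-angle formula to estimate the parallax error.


error = h * offset / d
= 2.4 * 30.9 / 59
= 1.2569

1.2569


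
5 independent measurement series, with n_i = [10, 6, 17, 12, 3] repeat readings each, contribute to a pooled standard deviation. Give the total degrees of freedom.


nu = sum_i (n_i - 1)
nu = ((10 - 1) + (6 - 1) + (17 - 1) + (12 - 1) + (3 - 1))
nu = 9 + 5 + 16 + 11 + 2
nu = 43

43


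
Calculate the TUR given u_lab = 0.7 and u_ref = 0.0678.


TUR = u_lab / u_ref
= 0.7 / 0.0678
= 10.3245

10.3245


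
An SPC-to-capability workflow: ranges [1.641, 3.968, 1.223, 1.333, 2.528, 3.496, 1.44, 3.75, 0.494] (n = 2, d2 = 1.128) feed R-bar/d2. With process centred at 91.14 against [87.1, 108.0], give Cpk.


R_bar = (1.641 + 3.968 + 1.223 + 1.333 + 2.528 + 3.496 + 1.44 + 3.75 + 0.494) / 9 = 2.2081111
sigma = R_bar / d2 = 2.2081111 / 1.128 = 1.9575453
Cp = (USL - LSL)/(6*sigma) = (108.0 - 87.1)/(6*1.9575453) = 1.7794
Cpu = (108.0 - 91.14)/(3*1.9575453) = 2.8709
Cpl = (91.14 - 87.1)/(3*1.9575453) = 0.6879
Cpk = min(Cpu, Cpl) = 0.6879

0.6879


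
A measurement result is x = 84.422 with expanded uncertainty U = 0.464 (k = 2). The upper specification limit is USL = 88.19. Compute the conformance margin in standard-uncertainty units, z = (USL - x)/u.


u = U / k = 0.464 / 2 = 0.232
margin = |USL - x| = |88.19 - 84.422| = 3.768
z = margin / u = 3.768 / 0.232
z = 16.2414

16.2414


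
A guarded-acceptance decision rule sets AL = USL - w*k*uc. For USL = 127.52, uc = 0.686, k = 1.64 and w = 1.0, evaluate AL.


U = k * uc = 1.64 * 0.686 = 1.12504
guard band g = w * U = 1.0 * 1.12504 = 1.12504
AL = USL - g = 127.52 - 1.12504
AL = 126.3950

126.3950


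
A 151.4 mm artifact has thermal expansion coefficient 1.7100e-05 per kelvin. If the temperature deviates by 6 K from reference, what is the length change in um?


dL = L * alpha * dT
= 151.4 * 1.7100e-05 * 6
= 0.0155336 mm
dL_um = 0.0155336 * 1000 = 15.5336 um

15.5336


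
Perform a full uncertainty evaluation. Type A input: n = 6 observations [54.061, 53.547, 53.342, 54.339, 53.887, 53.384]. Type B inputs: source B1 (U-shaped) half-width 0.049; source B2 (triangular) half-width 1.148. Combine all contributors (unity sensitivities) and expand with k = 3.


mean = (54.061 + 53.547 + 53.342 + 54.339 + 53.887 + 53.384) / 6 = 53.76
s = sqrt(sum((x - mean)^2)/(n-1)) = 0.40085908
u_A = s / sqrt(n) = 0.40085908 / sqrt(6) = 0.16365003
u_B1 = 0.049 / sqrt(2) = 0.034648232
u_B2 = 1.148 / sqrt(6) = 0.46866904
uc = sqrt(0.16365003^2 + 0.034648232^2 + 0.46866904^2) = 0.49762687
U = k * uc = 3 * 0.49762687
U = 1.4929

1.4929


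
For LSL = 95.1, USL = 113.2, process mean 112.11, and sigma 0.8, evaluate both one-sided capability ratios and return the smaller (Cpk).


Cpu = (USL - mean) / (3*sigma) = (113.2 - 112.11) / (3*0.8) = 0.4542
Cpl = (mean - LSL) / (3*sigma) = (112.11 - 95.1) / (3*0.8) = 7.0875
Cpk = min(Cpu, Cpl) = 0.4542

0.4542


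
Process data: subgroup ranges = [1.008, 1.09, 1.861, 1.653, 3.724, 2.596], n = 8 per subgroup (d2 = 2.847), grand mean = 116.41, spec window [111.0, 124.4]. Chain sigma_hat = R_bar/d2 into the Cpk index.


R_bar = (1.008 + 1.09 + 1.861 + 1.653 + 3.724 + 2.596) / 6 = 1.9886667
sigma = R_bar / d2 = 1.9886667 / 2.847 = 0.69851307
Cp = (USL - LSL)/(6*sigma) = (124.4 - 111.0)/(6*0.69851307) = 3.1973
Cpu = (124.4 - 116.41)/(3*0.69851307) = 3.8129
Cpl = (116.41 - 111.0)/(3*0.69851307) = 2.5817
Cpk = min(Cpu, Cpl) = 2.5817

2.5817


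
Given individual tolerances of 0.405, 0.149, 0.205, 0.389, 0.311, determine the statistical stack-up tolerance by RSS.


RSS = sqrt(0.405^2 + 0.149^2 + 0.205^2 + 0.389^2 + 0.311^2)
= sqrt(0.476293)
= 0.6901

0.6901


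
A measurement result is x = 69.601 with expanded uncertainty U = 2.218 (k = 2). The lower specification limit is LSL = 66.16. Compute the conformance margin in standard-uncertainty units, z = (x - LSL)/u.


u = U / k = 2.218 / 2 = 1.109
margin = |LSL - x| = |66.16 - 69.601| = 3.441
z = margin / u = 3.441 / 1.109
z = 3.1028

3.1028


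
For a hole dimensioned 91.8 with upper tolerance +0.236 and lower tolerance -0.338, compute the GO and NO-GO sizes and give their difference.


GO = nominal - lower_tol (smallest hole = maximum material condition)
GO = 91.8 - 0.338 = 91.462
NO-GO = nominal + upper_tol (largest hole = least material condition)
NO-GO = 91.8 + 0.236 = 92.036
spread = NO-GO - GO = 92.036 - 91.462 = 0.5740

0.5740


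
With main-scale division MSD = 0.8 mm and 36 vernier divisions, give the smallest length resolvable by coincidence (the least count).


LC = MSD / n_div
= 0.8 / 36
= 0.0222

0.0222


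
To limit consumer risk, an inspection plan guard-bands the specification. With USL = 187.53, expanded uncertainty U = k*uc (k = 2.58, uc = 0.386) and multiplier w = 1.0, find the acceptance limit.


U = k * uc = 2.58 * 0.386 = 0.99588
guard band g = w * U = 1.0 * 0.99588 = 0.99588
AL = USL - g = 187.53 - 0.99588
AL = 186.5341

186.5341


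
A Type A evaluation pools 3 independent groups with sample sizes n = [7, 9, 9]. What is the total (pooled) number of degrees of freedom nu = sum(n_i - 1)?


nu = sum_i (n_i - 1)
nu = ((7 - 1) + (9 - 1) + (9 - 1))
nu = 6 + 8 + 8
nu = 22

22


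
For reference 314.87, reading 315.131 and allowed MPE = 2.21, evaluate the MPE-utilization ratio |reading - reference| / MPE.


e = indication - reference = 315.131 - 314.87 = 0.2610
|e| = 0.2610
ratio = |e| / MPE = 0.2610 / 2.21
ratio = 0.1181

0.1181


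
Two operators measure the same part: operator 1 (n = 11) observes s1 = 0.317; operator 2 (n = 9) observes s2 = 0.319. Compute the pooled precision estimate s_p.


s_p = sqrt(((n1-1)*s1^2 + (n2-1)*s2^2) / (n1+n2-2))
numerator = (11-1)*0.317^2 + (9-1)*0.319^2 = 1.00489 + 0.814088 = 1.818978
denominator = 11 + 9 - 2 = 18
s_p^2 = 1.818978 / 18 = 0.10105433
s_p = sqrt(0.10105433) = 0.3179

0.3179


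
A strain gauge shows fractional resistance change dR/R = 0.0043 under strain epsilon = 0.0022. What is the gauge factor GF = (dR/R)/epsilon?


GF = (dR/R) / epsilon
= 0.0043 / 0.0022
= 1.9545

1.9545


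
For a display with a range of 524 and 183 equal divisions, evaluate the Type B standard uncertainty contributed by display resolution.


resolution = range / divisions
resolution = 524 / 183 = 2.863388
u_res = resolution / (2*sqrt(3))
u_res = 2.863388 / 3.4641016
u_res = 0.8266

0.8266


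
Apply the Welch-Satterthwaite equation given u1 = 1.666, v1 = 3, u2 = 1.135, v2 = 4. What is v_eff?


uc = sqrt(u1^2 + u2^2) = sqrt(1.666^2 + 1.135^2) = 2.0158822
v_eff = uc^4 / (u1^4/v1 + u2^4/v2)
= 2.0158822^4 / (1.666^4/3 + 1.135^4/4)
= 16.514316 / 2.9827846
v_eff = 5.5365

5.5365


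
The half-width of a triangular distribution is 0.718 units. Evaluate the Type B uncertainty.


u_B = half_width / sqrt(6)
u_B = 0.718 / 2.4494897
u_B = 0.2931

0.2931


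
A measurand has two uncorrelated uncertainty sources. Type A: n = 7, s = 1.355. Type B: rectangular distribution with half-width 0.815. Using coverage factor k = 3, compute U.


u_A = s / sqrt(n) = 1.355 / sqrt(7) = 0.51214186
u_B = half_width / sqrt(3) = 0.815 / sqrt(3) = 0.47054047
uc = sqrt(u_A^2 + u_B^2) = sqrt(0.51214186^2 + 0.47054047^2) = 0.69548373
U = k * uc = 3 * 0.69548373
U = 2.0865

2.0865


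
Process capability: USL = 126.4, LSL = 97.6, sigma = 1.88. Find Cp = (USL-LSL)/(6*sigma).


Cp = (USL - LSL) / (6 * sigma)
= (126.4 - 97.6) / (6 * 1.88)
= 28.8000 / 11.2800
= 2.5532

2.5532


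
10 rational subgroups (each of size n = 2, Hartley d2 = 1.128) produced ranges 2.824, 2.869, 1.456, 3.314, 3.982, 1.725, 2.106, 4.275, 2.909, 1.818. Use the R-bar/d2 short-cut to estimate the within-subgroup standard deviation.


R_bar = (2.824 + 2.869 + 1.456 + 3.314 + 3.982 + 1.725 + 2.106 + 4.275 + 2.909 + 1.818) / 10
R_bar = 27.278 / 10 = 2.7278
sigma_hat = R_bar / d2 = 2.7278 / 1.128 = 2.4183

2.4183


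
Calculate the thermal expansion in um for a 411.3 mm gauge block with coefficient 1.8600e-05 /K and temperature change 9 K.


dL = L * alpha * dT
= 411.3 * 1.8600e-05 * 9
= 0.0688516 mm
dL_um = 0.0688516 * 1000 = 68.8516 um

68.8516


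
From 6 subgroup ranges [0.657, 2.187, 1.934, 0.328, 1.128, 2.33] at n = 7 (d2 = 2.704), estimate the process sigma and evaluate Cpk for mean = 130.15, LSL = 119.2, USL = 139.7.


R_bar = (0.657 + 2.187 + 1.934 + 0.328 + 1.128 + 2.33) / 6 = 1.4273333
sigma = R_bar / d2 = 1.4273333 / 2.704 = 0.52785995
Cp = (USL - LSL)/(6*sigma) = (139.7 - 119.2)/(6*0.52785995) = 6.4727
Cpu = (139.7 - 130.15)/(3*0.52785995) = 6.0306
Cpl = (130.15 - 119.2)/(3*0.52785995) = 6.9147
Cpk = min(Cpu, Cpl) = 6.0306

6.0306


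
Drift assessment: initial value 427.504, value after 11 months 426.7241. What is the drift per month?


rate = (v2 - v1) / months
= (426.7241 - 427.504) / 11
= -0.7799 / 11
= -0.0709

-0.0709


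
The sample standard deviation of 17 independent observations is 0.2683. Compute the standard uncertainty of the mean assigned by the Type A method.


u_A = s / sqrt(n)
u_A = 0.2683 / sqrt(17)
u_A = 0.2683 / 4.1231056
u_A = 0.0651

0.0651


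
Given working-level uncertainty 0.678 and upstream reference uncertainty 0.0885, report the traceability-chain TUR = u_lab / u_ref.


TUR = u_lab / u_ref
= 0.678 / 0.0885
= 7.6610

7.6610


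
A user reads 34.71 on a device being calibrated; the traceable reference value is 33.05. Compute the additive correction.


Correction = standard - reading
= 33.05 - 34.71
= -1.6600

-1.6600


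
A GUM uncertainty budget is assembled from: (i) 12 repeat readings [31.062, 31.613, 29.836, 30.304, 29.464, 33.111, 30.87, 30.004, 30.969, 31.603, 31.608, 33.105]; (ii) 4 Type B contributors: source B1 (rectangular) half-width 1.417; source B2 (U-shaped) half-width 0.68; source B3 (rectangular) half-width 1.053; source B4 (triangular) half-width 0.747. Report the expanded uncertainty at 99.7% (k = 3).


mean = (31.062 + 31.613 + 29.836 + 30.304 + 29.464 + 33.111 + 30.87 + 30.004 + 30.969 + 31.603 + 31.608 + 33.105) / 12 = 31.12908333
s = sqrt(sum((x - mean)^2)/(n-1)) = 1.1680896
u_A = s / sqrt(n) = 1.1680896 / sqrt(12) = 0.33719842
u_B1 = 1.417 / sqrt(3) = 0.81810533
u_B2 = 0.68 / sqrt(2) = 0.48083261
u_B3 = 1.053 / sqrt(3) = 0.60794983
u_B4 = 0.747 / sqrt(6) = 0.30496147
uc = sqrt(0.33719842^2 + 0.81810533^2 + 0.48083261^2 + 0.60794983^2 + 0.30496147^2) = 1.2152381
U = k * uc = 3 * 1.2152381
U = 3.6457

3.6457


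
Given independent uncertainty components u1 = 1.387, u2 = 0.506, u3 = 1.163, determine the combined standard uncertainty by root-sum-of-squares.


uc = sqrt(1.387^2 + 0.506^2 + 1.163^2)
uc = sqrt(3.532374)
uc = 1.8795

1.8795


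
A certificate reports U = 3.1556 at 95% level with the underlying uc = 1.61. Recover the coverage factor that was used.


k = U / uc
k = 3.1556 / 1.61
k = 1.96

1.96


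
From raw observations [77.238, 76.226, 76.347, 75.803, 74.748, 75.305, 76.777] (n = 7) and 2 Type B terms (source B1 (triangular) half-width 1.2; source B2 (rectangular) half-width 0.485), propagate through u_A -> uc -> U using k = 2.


mean = (77.238 + 76.226 + 76.347 + 75.803 + 74.748 + 75.305 + 76.777) / 7 = 76.06342857
s = sqrt(sum((x - mean)^2)/(n-1)) = 0.85333012
u_A = s / sqrt(n) = 0.85333012 / sqrt(7) = 0.32252847
u_B1 = 1.2 / sqrt(6) = 0.48989795
u_B2 = 0.485 / sqrt(3) = 0.28001488
uc = sqrt(0.32252847^2 + 0.48989795^2 + 0.28001488^2) = 0.64994842
U = k * uc = 2 * 0.64994842
U = 1.2999

1.2999


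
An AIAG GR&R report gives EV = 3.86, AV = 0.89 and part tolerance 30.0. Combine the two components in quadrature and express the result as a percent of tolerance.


GRR = sqrt(EV^2 + AV^2) = sqrt(3.86^2 + 0.89^2) = 3.961275
%GRR = GRR / tol * 100 = 3.961275 / 30.0 * 100
%GRR = 13.2043

13.2043


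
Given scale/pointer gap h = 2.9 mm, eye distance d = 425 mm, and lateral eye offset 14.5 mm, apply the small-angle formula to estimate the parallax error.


error = h * offset / d
= 2.9 * 14.5 / 425
= 0.0989

0.0989


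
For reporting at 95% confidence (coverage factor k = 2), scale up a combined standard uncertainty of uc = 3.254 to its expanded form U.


U = k * uc
U = 2 * 3.254
U = 6.5080

6.5080


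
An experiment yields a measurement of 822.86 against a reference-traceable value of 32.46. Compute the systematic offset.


Systematic error = measured - true
= 822.86 - 32.46
= 790.4000

790.4000


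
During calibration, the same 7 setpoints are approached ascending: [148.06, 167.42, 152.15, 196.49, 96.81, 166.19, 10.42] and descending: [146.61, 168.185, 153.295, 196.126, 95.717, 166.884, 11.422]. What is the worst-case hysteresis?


|148.06 - 146.61| = 1.4500
|167.42 - 168.185| = 0.7650
|152.15 - 153.295| = 1.1450
|196.49 - 196.126| = 0.3640
|96.81 - 95.717| = 1.0930
|166.19 - 166.884| = 0.6940
|10.42 - 11.422| = 1.0020
hysteresis = max(diffs) = 1.4500

1.4500


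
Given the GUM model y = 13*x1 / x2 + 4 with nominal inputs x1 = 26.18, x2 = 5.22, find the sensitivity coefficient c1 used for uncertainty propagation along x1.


y = 13*x1 / x2 + 4
dy/dx1 = 13/x2
Evaluate at x2 = 5.22: c1 = 13 / 5.22
c1 = 2.4904

2.4904


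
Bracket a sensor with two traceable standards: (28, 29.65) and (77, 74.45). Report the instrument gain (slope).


slope = (y2 - y1) / (x2 - x1)
= (74.45 - 29.65) / (77 - 28)
= 44.8000 / 49
= 0.9143

0.9143


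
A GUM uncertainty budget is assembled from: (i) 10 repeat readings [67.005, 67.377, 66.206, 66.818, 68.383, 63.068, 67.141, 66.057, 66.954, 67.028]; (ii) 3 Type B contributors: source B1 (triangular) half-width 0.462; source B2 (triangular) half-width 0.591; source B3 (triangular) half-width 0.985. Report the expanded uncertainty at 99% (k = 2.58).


mean = (67.005 + 67.377 + 66.206 + 66.818 + 68.383 + 63.068 + 67.141 + 66.057 + 66.954 + 67.028) / 10 = 66.6037
s = sqrt(sum((x - mean)^2)/(n-1)) = 1.3952507
u_A = s / sqrt(n) = 1.3952507 / sqrt(10) = 0.44121701
u_B1 = 0.462 / sqrt(6) = 0.18861071
u_B2 = 0.591 / sqrt(6) = 0.24127474
u_B3 = 0.985 / sqrt(6) = 0.40212457
uc = sqrt(0.44121701^2 + 0.18861071^2 + 0.24127474^2 + 0.40212457^2) = 0.67094271
U = k * uc = 2.58 * 0.67094271
U = 1.7310

1.7310


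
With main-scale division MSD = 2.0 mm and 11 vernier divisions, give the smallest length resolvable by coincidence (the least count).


LC = MSD / n_div
= 2.0 / 11
= 0.1818

0.1818


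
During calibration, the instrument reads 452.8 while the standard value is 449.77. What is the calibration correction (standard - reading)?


Correction = standard - reading
= 449.77 - 452.8
= -3.0300

-3.0300


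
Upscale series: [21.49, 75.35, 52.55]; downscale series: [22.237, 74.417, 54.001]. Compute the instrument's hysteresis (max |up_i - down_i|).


|21.49 - 22.237| = 0.7470
|75.35 - 74.417| = 0.9330
|52.55 - 54.001| = 1.4510
hysteresis = max(diffs) = 1.4510

1.4510


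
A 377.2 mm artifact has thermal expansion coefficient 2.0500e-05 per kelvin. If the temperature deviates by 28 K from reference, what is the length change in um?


dL = L * alpha * dT
= 377.2 * 2.0500e-05 * 28
= 0.2165128 mm
dL_um = 0.2165128 * 1000 = 216.5128 um

216.5128


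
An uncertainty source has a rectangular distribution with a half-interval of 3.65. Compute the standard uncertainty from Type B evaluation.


u_B = half_width / sqrt(3)
u_B = 3.65 / 1.7320508
u_B = 2.1073

2.1073


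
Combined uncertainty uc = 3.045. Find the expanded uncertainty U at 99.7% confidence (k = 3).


U = k * uc
U = 3 * 3.045
U = 9.1350

9.1350


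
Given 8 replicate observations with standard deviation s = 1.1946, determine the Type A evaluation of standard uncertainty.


u_A = s / sqrt(n)
u_A = 1.1946 / sqrt(8)
u_A = 1.1946 / 2.8284271
u_A = 0.4224

0.4224


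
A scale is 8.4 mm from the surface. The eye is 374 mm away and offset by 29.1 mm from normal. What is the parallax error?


error = h * offset / d
= 8.4 * 29.1 / 374
= 0.6536

0.6536


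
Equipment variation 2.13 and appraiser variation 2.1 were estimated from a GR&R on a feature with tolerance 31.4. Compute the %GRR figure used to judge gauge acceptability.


GRR = sqrt(EV^2 + AV^2) = sqrt(2.13^2 + 2.1^2) = 2.9911369
%GRR = GRR / tol * 100 = 2.9911369 / 31.4 * 100
%GRR = 9.5259

9.5259


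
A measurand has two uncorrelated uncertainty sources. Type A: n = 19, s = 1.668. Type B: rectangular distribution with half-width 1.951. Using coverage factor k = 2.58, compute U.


u_A = s / sqrt(n) = 1.668 / sqrt(19) = 0.38266544
u_B = half_width / sqrt(3) = 1.951 / sqrt(3) = 1.1264104
uc = sqrt(u_A^2 + u_B^2) = sqrt(0.38266544^2 + 1.1264104^2) = 1.1896358
U = k * uc = 2.58 * 1.1896358
U = 3.0693

3.0693


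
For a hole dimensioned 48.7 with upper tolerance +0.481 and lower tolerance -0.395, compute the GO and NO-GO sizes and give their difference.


GO = nominal - lower_tol (smallest hole = maximum material condition)
GO = 48.7 - 0.395 = 48.305
NO-GO = nominal + upper_tol (largest hole = least material condition)
NO-GO = 48.7 + 0.481 = 49.181
spread = NO-GO - GO = 49.181 - 48.305 = 0.8760

0.8760


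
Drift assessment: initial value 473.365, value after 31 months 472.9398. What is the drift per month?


rate = (v2 - v1) / months
= (472.9398 - 473.365) / 31
= -0.4252 / 31
= -0.0137

-0.0137


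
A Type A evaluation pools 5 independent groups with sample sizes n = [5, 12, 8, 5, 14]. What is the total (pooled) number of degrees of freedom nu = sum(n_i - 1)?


nu = sum_i (n_i - 1)
nu = ((5 - 1) + (12 - 1) + (8 - 1) + (5 - 1) + (14 - 1))
nu = 4 + 11 + 7 + 4 + 13
nu = 39

39


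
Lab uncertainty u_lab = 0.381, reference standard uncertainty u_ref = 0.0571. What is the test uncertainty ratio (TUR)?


TUR = u_lab / u_ref
= 0.381 / 0.0571
= 6.6725

6.6725


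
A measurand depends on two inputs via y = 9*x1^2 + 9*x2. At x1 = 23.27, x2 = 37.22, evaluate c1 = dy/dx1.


y = 9*x1^2 + 9*x2
dy/dx1 = 2*9*x1
Evaluate at x1 = 23.27: c1 = 18 * 23.27
c1 = 418.8600

418.8600


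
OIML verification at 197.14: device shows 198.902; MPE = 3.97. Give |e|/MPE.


e = indication - reference = 198.902 - 197.14 = 1.7620
|e| = 1.7620
ratio = |e| / MPE = 1.7620 / 3.97
ratio = 0.4438

0.4438


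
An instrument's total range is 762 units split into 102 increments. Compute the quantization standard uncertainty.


resolution = range / divisions
resolution = 762 / 102 = 7.4705882
u_res = resolution / (2*sqrt(3))
u_res = 7.4705882 / 3.4641016
u_res = 2.1566

2.1566


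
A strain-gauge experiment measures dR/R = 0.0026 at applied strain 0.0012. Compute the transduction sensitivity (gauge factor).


GF = (dR/R) / epsilon
= 0.0026 / 0.0012
= 2.1667

2.1667


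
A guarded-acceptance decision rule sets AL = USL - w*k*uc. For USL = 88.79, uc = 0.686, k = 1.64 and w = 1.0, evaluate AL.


U = k * uc = 1.64 * 0.686 = 1.12504
guard band g = w * U = 1.0 * 1.12504 = 1.12504
AL = USL - g = 88.79 - 1.12504
AL = 87.6650

87.6650


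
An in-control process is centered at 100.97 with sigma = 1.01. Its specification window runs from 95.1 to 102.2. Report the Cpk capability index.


Cpu = (USL - mean) / (3*sigma) = (102.2 - 100.97) / (3*1.01) = 0.4059
Cpl = (mean - LSL) / (3*sigma) = (100.97 - 95.1) / (3*1.01) = 1.9373
Cpk = min(Cpu, Cpl) = 0.4059

0.4059


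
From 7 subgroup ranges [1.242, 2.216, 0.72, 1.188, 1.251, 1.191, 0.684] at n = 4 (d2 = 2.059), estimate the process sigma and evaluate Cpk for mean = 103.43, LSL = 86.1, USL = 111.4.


R_bar = (1.242 + 2.216 + 0.72 + 1.188 + 1.251 + 1.191 + 0.684) / 7 = 1.2131429
sigma = R_bar / d2 = 1.2131429 / 2.059 = 0.58919034
Cp = (USL - LSL)/(6*sigma) = (111.4 - 86.1)/(6*0.58919034) = 7.1567
Cpu = (111.4 - 103.43)/(3*0.58919034) = 4.5090
Cpl = (103.43 - 86.1)/(3*0.58919034) = 9.8044
Cpk = min(Cpu, Cpl) = 4.5090

4.5090


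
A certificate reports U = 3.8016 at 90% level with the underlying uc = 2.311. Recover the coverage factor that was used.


k = U / uc
k = 3.8016 / 2.311
k = 1.645

1.645


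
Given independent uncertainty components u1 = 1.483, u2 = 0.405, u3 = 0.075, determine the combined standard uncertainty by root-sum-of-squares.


uc = sqrt(1.483^2 + 0.405^2 + 0.075^2)
uc = sqrt(2.368939)
uc = 1.5391

1.5391


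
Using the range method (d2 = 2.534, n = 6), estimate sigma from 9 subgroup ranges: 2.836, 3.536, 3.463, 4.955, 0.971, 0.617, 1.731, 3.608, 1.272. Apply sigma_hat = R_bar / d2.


R_bar = (2.836 + 3.536 + 3.463 + 4.955 + 0.971 + 0.617 + 1.731 + 3.608 + 1.272) / 9
R_bar = 22.989 / 9 = 2.5543333
sigma_hat = R_bar / d2 = 2.5543333 / 2.534 = 1.0080

1.0080


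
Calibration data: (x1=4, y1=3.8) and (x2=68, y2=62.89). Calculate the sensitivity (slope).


slope = (y2 - y1) / (x2 - x1)
= (62.89 - 3.8) / (68 - 4)
= 59.0900 / 64
= 0.9233

0.9233


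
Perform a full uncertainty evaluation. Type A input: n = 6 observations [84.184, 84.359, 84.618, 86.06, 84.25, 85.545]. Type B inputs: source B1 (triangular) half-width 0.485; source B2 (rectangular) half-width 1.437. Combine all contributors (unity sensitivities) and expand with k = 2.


mean = (84.184 + 84.359 + 84.618 + 86.06 + 84.25 + 85.545) / 6 = 84.836
s = sqrt(sum((x - mean)^2)/(n-1)) = 0.78030891
u_A = s / sqrt(n) = 0.78030891 / sqrt(6) = 0.31855978
u_B1 = 0.485 / sqrt(6) = 0.19800042
u_B2 = 1.437 / sqrt(3) = 0.82965234
uc = sqrt(0.31855978^2 + 0.19800042^2 + 0.82965234^2) = 0.91049849
U = k * uc = 2 * 0.91049849
U = 1.8210

1.8210


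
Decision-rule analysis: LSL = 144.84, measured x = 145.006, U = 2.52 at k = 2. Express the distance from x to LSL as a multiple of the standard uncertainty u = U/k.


u = U / k = 2.52 / 2 = 1.26
margin = |LSL - x| = |144.84 - 145.006| = 0.166
z = margin / u = 0.166 / 1.26
z = 0.1317

0.1317


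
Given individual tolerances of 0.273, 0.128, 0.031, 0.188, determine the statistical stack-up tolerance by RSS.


RSS = sqrt(0.273^2 + 0.128^2 + 0.031^2 + 0.188^2)
= sqrt(0.127218)
= 0.3567

0.3567


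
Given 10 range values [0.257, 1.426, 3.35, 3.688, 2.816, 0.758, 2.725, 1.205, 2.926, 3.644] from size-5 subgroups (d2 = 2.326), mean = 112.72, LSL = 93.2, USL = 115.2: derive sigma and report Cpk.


R_bar = (0.257 + 1.426 + 3.35 + 3.688 + 2.816 + 0.758 + 2.725 + 1.205 + 2.926 + 3.644) / 10 = 2.2795
sigma = R_bar / d2 = 2.2795 / 2.326 = 0.9800086
Cp = (USL - LSL)/(6*sigma) = (115.2 - 93.2)/(6*0.9800086) = 3.7415
Cpu = (115.2 - 112.72)/(3*0.9800086) = 0.8435
Cpl = (112.72 - 93.2)/(3*0.9800086) = 6.6394
Cpk = min(Cpu, Cpl) = 0.8435

0.8435


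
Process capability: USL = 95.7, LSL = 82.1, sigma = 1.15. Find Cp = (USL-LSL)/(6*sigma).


Cp = (USL - LSL) / (6 * sigma)
= (95.7 - 82.1) / (6 * 1.15)
= 13.6000 / 6.9000
= 1.9710

1.9710


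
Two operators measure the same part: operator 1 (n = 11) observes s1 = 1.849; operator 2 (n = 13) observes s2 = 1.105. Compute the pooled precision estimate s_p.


s_p = sqrt(((n1-1)*s1^2 + (n2-1)*s2^2) / (n1+n2-2))
numerator = (11-1)*1.849^2 + (13-1)*1.105^2 = 34.18801 + 14.6523 = 48.84031
denominator = 11 + 13 - 2 = 22
s_p^2 = 48.84031 / 22 = 2.2200141
s_p = sqrt(2.2200141) = 1.4900

1.4900


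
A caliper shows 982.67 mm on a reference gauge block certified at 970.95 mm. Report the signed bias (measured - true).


Systematic error = measured - true
= 982.67 - 970.95
= 11.7200

11.7200


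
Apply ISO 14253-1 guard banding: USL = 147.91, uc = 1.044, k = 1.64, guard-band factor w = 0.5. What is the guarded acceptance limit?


U = k * uc = 1.64 * 1.044 = 1.71216
guard band g = w * U = 0.5 * 1.71216 = 0.85608
AL = USL - g = 147.91 - 0.85608
AL = 147.0539

147.0539


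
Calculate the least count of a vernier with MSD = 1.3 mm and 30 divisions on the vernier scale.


LC = MSD / n_div
= 1.3 / 30
= 0.0433

0.0433


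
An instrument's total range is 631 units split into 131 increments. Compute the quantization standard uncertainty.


resolution = range / divisions
resolution = 631 / 131 = 4.8167939
u_res = resolution / (2*sqrt(3))
u_res = 4.8167939 / 3.4641016
u_res = 1.3905

1.3905


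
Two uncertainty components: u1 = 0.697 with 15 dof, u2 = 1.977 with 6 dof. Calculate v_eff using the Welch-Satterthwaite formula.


uc = sqrt(u1^2 + u2^2) = sqrt(0.697^2 + 1.977^2) = 2.0962676
v_eff = uc^4 / (u1^4/v1 + u2^4/v2)
= 2.0962676^4 / (0.697^4/15 + 1.977^4/6)
= 19.310205 / 2.5618338
v_eff = 7.5376

7.5376


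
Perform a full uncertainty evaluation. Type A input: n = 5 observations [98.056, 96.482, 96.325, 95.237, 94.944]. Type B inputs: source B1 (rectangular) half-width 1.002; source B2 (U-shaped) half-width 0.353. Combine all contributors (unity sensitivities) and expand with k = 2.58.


mean = (98.056 + 96.482 + 96.325 + 95.237 + 94.944) / 5 = 96.2088
s = sqrt(sum((x - mean)^2)/(n-1)) = 1.2292684
u_A = s / sqrt(n) = 1.2292684 / sqrt(5) = 0.54974554
u_B1 = 1.002 / sqrt(3) = 0.57850497
u_B2 = 0.353 / sqrt(2) = 0.24960869
uc = sqrt(0.54974554^2 + 0.57850497^2 + 0.24960869^2) = 0.83617741
U = k * uc = 2.58 * 0.83617741
U = 2.1573

2.1573


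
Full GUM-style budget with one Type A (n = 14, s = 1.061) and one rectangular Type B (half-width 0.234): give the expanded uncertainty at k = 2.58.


u_A = s / sqrt(n) = 1.061 / sqrt(14) = 0.28356418
u_B = half_width / sqrt(3) = 0.234 / sqrt(3) = 0.13509996
uc = sqrt(u_A^2 + u_B^2) = sqrt(0.28356418^2 + 0.13509996^2) = 0.31410292
U = k * uc = 2.58 * 0.31410292
U = 0.8104

0.8104


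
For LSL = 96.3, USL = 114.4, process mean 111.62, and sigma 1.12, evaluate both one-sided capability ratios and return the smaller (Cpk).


Cpu = (USL - mean) / (3*sigma) = (114.4 - 111.62) / (3*1.12) = 0.8274
Cpl = (mean - LSL) / (3*sigma) = (111.62 - 96.3) / (3*1.12) = 4.5595
Cpk = min(Cpu, Cpl) = 0.8274

0.8274


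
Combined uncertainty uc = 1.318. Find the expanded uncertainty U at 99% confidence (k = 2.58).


U = k * uc
U = 2.58 * 1.318
U = 3.4004

3.4004


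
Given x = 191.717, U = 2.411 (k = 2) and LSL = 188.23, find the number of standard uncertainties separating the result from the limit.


u = U / k = 2.411 / 2 = 1.2055
margin = |LSL - x| = |188.23 - 191.717| = 3.487
z = margin / u = 3.487 / 1.2055
z = 2.8926

2.8926


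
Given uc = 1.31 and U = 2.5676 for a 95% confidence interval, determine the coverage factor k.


k = U / uc
k = 2.5676 / 1.31
k = 1.96

1.96


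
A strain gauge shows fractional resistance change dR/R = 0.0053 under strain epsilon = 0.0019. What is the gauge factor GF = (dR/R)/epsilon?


GF = (dR/R) / epsilon
= 0.0053 / 0.0019
= 2.7895

2.7895


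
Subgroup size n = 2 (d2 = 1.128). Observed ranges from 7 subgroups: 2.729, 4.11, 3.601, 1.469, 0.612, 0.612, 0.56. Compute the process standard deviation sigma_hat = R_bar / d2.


R_bar = (2.729 + 4.11 + 3.601 + 1.469 + 0.612 + 0.612 + 0.56) / 7
R_bar = 13.693 / 7 = 1.9561429
sigma_hat = R_bar / d2 = 1.9561429 / 1.128 = 1.7342

1.7342


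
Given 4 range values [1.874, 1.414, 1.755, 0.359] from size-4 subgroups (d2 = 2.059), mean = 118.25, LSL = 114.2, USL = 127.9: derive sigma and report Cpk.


R_bar = (1.874 + 1.414 + 1.755 + 0.359) / 4 = 1.3505
sigma = R_bar / d2 = 1.3505 / 2.059 = 0.65590092
Cp = (USL - LSL)/(6*sigma) = (127.9 - 114.2)/(6*0.65590092) = 3.4812
Cpu = (127.9 - 118.25)/(3*0.65590092) = 4.9042
Cpl = (118.25 - 114.2)/(3*0.65590092) = 2.0582
Cpk = min(Cpu, Cpl) = 2.0582

2.0582
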